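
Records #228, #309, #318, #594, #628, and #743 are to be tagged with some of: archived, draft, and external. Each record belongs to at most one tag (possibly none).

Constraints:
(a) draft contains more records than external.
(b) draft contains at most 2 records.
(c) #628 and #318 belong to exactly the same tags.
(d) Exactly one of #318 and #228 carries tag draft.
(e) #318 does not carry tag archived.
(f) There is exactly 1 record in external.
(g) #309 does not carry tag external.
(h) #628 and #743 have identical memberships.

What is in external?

external = {#594}

From (e): #318 ∉ archived.
From (g): #309 ∉ external.
(c): #628 matches #318: #628 ∉ archived.
(h): #743 matches #628: #743 ∉ archived.
Suppose #228 ∈ external: no assignment then satisfies all the clues, so #228 ∉ external.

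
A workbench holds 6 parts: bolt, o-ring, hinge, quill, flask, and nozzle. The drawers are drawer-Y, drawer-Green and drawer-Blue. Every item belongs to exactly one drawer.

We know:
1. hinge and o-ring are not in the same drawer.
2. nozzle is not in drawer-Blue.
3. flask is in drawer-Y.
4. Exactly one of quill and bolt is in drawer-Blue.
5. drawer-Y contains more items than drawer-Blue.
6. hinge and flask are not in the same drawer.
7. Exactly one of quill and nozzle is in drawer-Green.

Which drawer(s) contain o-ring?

From (2): nozzle ∉ drawer-Blue.
From (3): flask ∈ drawer-Y.
(6): hinge ∉ drawer-Y.
Suppose o-ring ∉ drawer-Y: no assignment then satisfies all the clues, so o-ring ∈ drawer-Y.

o-ring: drawer-Y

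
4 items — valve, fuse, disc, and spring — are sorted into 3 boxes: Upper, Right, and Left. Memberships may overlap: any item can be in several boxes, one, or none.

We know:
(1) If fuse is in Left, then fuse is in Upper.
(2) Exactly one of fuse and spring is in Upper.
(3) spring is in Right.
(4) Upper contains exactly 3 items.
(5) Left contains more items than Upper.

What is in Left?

Left = {disc, fuse, spring, valve}

From (3): spring ∈ Right.
Suppose valve ∉ Left: no assignment then satisfies all the clues, so valve ∈ Left.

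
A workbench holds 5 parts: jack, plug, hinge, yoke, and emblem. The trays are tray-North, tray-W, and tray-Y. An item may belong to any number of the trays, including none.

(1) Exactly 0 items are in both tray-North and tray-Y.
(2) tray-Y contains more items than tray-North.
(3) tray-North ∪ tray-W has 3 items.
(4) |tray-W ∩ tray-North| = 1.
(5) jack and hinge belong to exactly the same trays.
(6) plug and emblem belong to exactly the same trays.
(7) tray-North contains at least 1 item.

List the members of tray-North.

tray-North = {yoke}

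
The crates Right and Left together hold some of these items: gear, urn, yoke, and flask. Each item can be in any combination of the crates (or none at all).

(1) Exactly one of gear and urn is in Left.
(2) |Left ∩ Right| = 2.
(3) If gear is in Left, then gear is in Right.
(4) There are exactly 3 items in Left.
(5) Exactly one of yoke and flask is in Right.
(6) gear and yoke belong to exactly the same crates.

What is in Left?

Left = {flask, gear, yoke}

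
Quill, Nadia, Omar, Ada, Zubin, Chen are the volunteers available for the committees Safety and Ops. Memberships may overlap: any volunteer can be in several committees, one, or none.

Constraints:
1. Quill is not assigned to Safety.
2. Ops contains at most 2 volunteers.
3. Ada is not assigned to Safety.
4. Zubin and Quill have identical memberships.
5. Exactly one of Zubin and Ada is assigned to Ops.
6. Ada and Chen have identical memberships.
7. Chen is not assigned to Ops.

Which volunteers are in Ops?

Ops = {Quill, Zubin}

From (1): Quill ∉ Safety.
From (3): Ada ∉ Safety.
From (7): Chen ∉ Ops.
(4): Zubin matches Quill: Zubin ∉ Safety.
(6): Chen matches Ada: Chen ∉ Safety.
(6): Ada matches Chen: Ada ∉ Ops.
(5) (exactly one): Zubin ∈ Ops.
(4): Quill matches Zubin: Quill ∈ Ops.
(2): Ops already has 2, so the rest are out.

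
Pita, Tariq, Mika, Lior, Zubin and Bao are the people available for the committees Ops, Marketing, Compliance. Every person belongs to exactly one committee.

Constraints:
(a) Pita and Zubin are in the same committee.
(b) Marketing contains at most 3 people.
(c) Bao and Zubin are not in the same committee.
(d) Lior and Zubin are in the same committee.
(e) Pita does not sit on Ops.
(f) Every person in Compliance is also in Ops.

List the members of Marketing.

Marketing = {Lior, Pita, Zubin}

From (e): Pita ∉ Ops.
(a): Zubin matches Pita: Zubin ∉ Ops.
(d): Lior matches Zubin: Lior ∉ Ops.
(f) contrapositive: Pita ∉ Compliance.
(f) contrapositive: Lior ∉ Compliance.
(f) contrapositive: Zubin ∉ Compliance.
Only one committee left: Pita ∈ Marketing.
Only one committee left: Lior ∈ Marketing.
Only one committee left: Zubin ∈ Marketing.
(b): Marketing already has 3, so the rest are out.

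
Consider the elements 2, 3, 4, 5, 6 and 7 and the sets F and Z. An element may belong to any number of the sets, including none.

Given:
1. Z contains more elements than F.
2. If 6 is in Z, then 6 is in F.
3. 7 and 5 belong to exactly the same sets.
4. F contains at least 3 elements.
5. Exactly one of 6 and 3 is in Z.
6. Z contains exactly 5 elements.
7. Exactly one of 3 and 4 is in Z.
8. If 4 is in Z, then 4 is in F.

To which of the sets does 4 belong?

4: F, Z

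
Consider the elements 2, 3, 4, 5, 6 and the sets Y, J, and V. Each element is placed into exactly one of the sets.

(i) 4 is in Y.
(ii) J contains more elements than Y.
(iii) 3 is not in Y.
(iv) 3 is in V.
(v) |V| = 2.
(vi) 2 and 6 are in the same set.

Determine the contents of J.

J = {2, 6}

From (i): 4 ∈ Y.
From (iii): 3 ∉ Y.
From (iv): 3 ∈ V.
Suppose 2 ∉ J: no assignment then satisfies all the clues, so 2 ∈ J.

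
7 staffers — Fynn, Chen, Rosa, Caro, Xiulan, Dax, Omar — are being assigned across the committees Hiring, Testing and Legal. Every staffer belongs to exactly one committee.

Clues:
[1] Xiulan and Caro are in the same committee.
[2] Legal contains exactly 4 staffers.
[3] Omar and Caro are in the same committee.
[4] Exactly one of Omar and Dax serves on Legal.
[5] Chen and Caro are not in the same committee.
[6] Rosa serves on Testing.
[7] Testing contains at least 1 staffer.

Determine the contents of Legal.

Legal = {Caro, Fynn, Omar, Xiulan}

From (6): Rosa ∈ Testing.
Suppose Fynn ∉ Legal: no assignment then satisfies all the clues, so Fynn ∈ Legal.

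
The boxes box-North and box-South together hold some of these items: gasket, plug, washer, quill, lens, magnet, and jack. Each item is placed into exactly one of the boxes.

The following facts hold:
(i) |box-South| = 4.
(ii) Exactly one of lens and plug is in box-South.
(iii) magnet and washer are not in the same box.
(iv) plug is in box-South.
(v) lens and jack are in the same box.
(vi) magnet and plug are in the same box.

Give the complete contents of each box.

box-North = {jack, lens, washer}; box-South = {gasket, magnet, plug, quill}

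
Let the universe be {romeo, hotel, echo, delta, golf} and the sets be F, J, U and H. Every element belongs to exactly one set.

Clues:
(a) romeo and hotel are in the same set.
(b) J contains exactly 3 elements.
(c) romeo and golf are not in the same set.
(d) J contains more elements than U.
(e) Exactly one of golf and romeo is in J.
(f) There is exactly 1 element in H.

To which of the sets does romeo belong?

romeo: J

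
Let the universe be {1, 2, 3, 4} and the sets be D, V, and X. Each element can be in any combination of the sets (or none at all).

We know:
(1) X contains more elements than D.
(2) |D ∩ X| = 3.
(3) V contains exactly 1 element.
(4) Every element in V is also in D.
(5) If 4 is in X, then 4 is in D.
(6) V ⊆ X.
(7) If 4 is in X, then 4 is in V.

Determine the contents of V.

V = {4}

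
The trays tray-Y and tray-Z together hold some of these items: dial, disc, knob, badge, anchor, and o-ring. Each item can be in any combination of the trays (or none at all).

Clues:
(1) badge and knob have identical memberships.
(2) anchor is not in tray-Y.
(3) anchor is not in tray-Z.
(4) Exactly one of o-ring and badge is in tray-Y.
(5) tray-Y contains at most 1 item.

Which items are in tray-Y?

tray-Y = {o-ring}

From (2): anchor ∉ tray-Y.
From (3): anchor ∉ tray-Z.
Suppose dial ∈ tray-Y: no assignment then satisfies all the clues, so dial ∉ tray-Y.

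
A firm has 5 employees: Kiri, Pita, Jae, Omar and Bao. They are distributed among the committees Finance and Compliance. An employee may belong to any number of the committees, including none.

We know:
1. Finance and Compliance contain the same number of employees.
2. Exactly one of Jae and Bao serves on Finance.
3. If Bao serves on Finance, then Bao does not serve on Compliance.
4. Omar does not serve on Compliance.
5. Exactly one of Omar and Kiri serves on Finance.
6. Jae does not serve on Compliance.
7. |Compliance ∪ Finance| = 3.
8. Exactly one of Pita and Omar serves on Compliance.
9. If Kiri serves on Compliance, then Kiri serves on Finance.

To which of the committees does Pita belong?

From (4): Omar ∉ Compliance.
From (6): Jae ∉ Compliance.
(8) (exactly one): Pita ∈ Compliance.
Suppose Pita ∈ Finance: no assignment then satisfies all the clues, so Pita ∉ Finance.

Pita: Compliance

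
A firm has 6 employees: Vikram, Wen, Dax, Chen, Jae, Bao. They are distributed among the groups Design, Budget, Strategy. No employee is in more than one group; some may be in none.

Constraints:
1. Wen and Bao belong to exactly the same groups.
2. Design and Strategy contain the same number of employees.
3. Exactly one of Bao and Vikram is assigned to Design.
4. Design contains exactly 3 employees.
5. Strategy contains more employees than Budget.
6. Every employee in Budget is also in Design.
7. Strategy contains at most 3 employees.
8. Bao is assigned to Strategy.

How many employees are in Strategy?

3

From (8): Bao ∈ Strategy.
(1): Wen matches Bao: Wen ∉ Design.
(1): Wen matches Bao: Wen ∉ Budget.
(1): Wen matches Bao: Wen ∈ Strategy.
(3) (exactly one): Vikram ∈ Design.
Suppose Dax ∈ Budget: no assignment then satisfies all the clues, so Dax ∉ Budget.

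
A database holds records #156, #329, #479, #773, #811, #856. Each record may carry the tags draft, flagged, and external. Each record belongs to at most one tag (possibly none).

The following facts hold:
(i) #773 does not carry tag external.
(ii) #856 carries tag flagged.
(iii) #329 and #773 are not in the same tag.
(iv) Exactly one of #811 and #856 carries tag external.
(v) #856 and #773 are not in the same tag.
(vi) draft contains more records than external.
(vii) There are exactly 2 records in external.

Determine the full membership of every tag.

From (i): #773 ∉ external.
From (ii): #856 ∈ flagged.
(iv) (exactly one): #811 ∈ external.
(v): #773 ∉ flagged.
Suppose #156 ∉ draft: no assignment then satisfies all the clues, so #156 ∈ draft.

draft = {#156, #479, #773}; flagged = {#856}; external = {#329, #811}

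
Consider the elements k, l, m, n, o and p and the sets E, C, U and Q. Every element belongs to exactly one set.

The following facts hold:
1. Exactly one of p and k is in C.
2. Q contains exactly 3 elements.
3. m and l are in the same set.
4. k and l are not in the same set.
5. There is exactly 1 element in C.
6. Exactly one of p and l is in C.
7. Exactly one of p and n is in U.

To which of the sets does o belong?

o: Q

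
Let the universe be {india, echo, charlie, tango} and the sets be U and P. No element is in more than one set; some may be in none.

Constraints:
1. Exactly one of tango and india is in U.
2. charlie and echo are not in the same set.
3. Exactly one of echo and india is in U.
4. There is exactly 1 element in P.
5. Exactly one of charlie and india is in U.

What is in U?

U = {india}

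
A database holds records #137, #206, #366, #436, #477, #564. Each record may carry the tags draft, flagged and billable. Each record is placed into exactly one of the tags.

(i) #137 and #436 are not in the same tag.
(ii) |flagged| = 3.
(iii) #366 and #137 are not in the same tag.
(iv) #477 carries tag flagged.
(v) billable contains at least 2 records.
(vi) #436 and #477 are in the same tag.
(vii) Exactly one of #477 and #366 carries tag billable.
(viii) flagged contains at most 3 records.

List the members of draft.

From (iv): #477 ∈ flagged.
(vi): #436 matches #477: #436 ∉ draft.
(vi): #436 matches #477: #436 ∈ flagged.
(vii) (exactly one): #366 ∈ billable.
(i): #137 ∉ flagged.
(iii): #137 ∉ billable.
Only one tag left: #137 ∈ draft.
Suppose #206 ∈ draft: no assignment then satisfies all the clues, so #206 ∉ draft.

draft = {#137}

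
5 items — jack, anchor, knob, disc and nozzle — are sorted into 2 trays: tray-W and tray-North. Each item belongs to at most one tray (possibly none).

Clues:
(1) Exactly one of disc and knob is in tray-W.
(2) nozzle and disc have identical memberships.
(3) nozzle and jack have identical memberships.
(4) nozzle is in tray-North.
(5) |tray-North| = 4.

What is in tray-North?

From (4): nozzle ∈ tray-North.
(2): disc matches nozzle: disc ∉ tray-W.
(2): disc matches nozzle: disc ∈ tray-North.
(3): jack matches nozzle: jack ∉ tray-W.
(3): jack matches nozzle: jack ∈ tray-North.
(1) (exactly one): knob ∈ tray-W.
(5): only 4 candidates remain for tray-North, so all are in.

tray-North = {anchor, disc, jack, nozzle}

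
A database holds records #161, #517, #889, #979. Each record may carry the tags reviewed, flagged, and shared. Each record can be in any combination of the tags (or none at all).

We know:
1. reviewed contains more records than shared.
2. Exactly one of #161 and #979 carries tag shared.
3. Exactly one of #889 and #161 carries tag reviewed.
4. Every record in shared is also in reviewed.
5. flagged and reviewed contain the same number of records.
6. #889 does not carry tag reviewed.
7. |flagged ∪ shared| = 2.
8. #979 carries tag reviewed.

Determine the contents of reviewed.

From (6): #889 ∉ reviewed.
From (8): #979 ∈ reviewed.
(3) (exactly one): #161 ∈ reviewed.
(4) contrapositive: #889 ∉ shared.
Suppose #517 ∈ reviewed: no assignment then satisfies all the clues, so #517 ∉ reviewed.

reviewed = {#161, #979}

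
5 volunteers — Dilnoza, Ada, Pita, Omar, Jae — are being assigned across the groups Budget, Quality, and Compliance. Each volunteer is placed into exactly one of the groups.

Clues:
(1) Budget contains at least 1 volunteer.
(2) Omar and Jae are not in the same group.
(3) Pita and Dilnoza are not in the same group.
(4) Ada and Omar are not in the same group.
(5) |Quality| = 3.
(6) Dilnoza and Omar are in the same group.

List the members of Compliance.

Compliance = {}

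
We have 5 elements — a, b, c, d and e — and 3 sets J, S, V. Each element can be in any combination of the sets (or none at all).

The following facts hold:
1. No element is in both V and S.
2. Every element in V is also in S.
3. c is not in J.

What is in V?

V = {}

From (3): c ∉ J.
Suppose a ∈ V: no assignment then satisfies all the clues, so a ∉ V.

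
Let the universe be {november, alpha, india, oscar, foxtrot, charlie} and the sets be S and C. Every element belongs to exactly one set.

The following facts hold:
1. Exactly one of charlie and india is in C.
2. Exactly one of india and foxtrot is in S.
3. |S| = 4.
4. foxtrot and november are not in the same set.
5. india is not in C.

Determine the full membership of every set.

S = {alpha, india, november, oscar}; C = {charlie, foxtrot}

From (5): india ∉ C.
(1) (exactly one): charlie ∈ C.
Only one set left: india ∈ S.
(2) (exactly one): foxtrot ∉ S.
(3): only 4 candidates remain for S, so all are in.
Only one set left: foxtrot ∈ C.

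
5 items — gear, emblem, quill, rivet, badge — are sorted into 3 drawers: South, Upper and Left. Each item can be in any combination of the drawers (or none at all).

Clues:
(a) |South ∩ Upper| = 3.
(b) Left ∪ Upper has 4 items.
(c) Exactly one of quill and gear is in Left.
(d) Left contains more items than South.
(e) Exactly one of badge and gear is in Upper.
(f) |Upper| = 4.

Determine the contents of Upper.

Upper = {badge, emblem, quill, rivet}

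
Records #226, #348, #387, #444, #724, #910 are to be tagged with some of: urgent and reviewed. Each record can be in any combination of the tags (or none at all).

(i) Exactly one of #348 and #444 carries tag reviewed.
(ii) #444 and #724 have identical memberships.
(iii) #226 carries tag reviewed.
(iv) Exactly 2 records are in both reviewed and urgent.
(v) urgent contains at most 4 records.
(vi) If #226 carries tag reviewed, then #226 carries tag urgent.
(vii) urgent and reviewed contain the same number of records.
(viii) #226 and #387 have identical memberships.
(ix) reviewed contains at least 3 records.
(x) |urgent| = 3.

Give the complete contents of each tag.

urgent = {#226, #387, #910}; reviewed = {#226, #348, #387}

From (iii): #226 ∈ reviewed.
(vi): #226 ∈ urgent.
(viii): #387 matches #226: #387 ∈ urgent.
(viii): #387 matches #226: #387 ∈ reviewed.
Suppose #348 ∈ urgent: no assignment then satisfies all the clues, so #348 ∉ urgent.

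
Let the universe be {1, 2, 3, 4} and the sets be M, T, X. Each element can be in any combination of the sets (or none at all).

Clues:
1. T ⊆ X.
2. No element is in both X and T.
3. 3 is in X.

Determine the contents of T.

T = {}

From (3): 3 ∈ X.
(2) (disjoint): 3 ∉ T.
Suppose 1 ∈ T: no assignment then satisfies all the clues, so 1 ∉ T.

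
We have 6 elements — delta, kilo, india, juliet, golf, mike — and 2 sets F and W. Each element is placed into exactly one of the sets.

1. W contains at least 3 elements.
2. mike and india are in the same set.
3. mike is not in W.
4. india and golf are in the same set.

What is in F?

F = {golf, india, mike}

From (3): mike ∉ W.
(2): india matches mike: india ∉ W.
(4): golf matches india: golf ∉ W.
Only one set left: india ∈ F.
Only one set left: golf ∈ F.
Only one set left: mike ∈ F.
(1): only 3 candidates remain for W, so all are in.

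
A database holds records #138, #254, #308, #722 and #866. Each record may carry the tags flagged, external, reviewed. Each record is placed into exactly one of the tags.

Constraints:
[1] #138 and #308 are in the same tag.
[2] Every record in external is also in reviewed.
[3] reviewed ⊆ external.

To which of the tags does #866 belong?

#866: flagged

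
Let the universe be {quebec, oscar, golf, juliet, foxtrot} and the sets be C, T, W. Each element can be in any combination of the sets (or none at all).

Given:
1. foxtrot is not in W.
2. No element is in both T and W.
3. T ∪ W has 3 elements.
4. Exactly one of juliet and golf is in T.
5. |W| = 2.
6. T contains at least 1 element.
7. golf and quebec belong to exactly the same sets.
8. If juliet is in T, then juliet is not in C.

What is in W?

W = {golf, quebec}

From (1): foxtrot ∉ W.
Suppose quebec ∉ W: no assignment then satisfies all the clues, so quebec ∈ W.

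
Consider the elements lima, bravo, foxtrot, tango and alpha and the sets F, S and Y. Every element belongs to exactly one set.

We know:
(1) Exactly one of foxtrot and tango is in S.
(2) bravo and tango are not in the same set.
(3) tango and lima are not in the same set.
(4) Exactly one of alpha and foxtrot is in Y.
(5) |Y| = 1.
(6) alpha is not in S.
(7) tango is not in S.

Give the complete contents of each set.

F = {tango}; S = {bravo, foxtrot, lima}; Y = {alpha}

From (6): alpha ∉ S.
From (7): tango ∉ S.
(1) (exactly one): foxtrot ∈ S.
(4) (exactly one): alpha ∈ Y.
(5): Y already has 1, so the rest are out.
Only one set left: tango ∈ F.
(2): bravo ∉ F.
(3): lima ∉ F.
Only one set left: lima ∈ S.
Only one set left: bravo ∈ S.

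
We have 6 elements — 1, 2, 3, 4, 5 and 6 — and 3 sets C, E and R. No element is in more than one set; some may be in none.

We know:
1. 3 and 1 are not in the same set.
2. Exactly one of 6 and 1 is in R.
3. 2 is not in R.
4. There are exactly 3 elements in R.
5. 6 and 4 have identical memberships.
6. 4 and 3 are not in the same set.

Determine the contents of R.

R = {4, 5, 6}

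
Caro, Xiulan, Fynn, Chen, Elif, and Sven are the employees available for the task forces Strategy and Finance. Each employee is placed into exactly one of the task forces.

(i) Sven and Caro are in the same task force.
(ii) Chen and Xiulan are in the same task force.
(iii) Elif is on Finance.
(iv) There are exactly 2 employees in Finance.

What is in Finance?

Finance = {Elif, Fynn}

From (iii): Elif ∈ Finance.
Suppose Caro ∈ Finance: no assignment then satisfies all the clues, so Caro ∉ Finance.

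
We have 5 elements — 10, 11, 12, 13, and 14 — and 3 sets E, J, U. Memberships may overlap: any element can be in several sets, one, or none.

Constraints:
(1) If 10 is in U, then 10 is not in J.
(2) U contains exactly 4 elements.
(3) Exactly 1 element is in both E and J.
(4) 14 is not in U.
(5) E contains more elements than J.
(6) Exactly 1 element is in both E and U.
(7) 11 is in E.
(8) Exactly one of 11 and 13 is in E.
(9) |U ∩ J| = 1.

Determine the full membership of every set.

E = {11, 14}; J = {11}; U = {10, 11, 12, 13}

From (4): 14 ∉ U.
From (7): 11 ∈ E.
(2): only 4 candidates remain for U, so all are in.
(8) (exactly one): 13 ∉ E.
(1): 10 ∉ J.
Suppose 10 ∈ E: no assignment then satisfies all the clues, so 10 ∉ E.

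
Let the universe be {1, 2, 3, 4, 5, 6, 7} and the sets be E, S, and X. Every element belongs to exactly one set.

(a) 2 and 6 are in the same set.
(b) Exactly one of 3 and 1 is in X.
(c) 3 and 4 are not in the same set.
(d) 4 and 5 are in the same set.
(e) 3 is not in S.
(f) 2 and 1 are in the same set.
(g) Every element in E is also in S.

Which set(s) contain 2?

From (e): 3 ∉ S.
(g) contrapositive: 3 ∉ E.
Only one set left: 3 ∈ X.
(b) (exactly one): 1 ∉ X.
(c): 4 ∉ X.
(d): 5 matches 4: 5 ∉ X.
(f): 2 matches 1: 2 ∉ X.
(a): 6 matches 2: 6 ∉ X.
Suppose 2 ∈ E: no assignment then satisfies all the clues, so 2 ∉ E.

2: S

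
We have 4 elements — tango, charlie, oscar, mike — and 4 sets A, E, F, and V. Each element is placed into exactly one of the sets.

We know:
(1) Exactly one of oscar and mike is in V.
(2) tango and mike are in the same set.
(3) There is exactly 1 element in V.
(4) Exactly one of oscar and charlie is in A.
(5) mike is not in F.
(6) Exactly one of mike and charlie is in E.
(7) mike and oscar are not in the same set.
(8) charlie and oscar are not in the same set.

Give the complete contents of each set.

A = {charlie}; E = {mike, tango}; F = {}; V = {oscar}

From (5): mike ∉ F.
(2): tango matches mike: tango ∉ F.
Suppose tango ∈ A: no assignment then satisfies all the clues, so tango ∉ A.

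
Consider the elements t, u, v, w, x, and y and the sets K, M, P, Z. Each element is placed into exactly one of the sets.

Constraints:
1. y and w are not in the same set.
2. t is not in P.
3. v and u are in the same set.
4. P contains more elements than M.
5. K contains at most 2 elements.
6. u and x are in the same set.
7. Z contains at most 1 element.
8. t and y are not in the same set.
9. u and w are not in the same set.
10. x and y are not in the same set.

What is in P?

P = {u, v, x}

From (2): t ∉ P.
Suppose u ∉ P: no assignment then satisfies all the clues, so u ∈ P.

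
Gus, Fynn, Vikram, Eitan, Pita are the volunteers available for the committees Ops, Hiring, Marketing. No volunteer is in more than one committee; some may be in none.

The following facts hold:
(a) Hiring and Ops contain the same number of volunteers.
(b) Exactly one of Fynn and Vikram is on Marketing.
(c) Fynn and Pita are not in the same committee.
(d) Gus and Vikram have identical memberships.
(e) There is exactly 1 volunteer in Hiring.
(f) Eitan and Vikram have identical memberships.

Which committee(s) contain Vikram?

Vikram: Marketing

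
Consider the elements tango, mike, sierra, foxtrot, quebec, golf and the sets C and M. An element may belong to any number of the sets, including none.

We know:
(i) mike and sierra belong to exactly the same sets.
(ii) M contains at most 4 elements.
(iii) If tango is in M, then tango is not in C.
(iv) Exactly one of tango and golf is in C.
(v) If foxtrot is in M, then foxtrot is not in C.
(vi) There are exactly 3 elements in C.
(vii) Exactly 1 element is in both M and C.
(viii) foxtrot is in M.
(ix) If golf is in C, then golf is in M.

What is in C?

C = {golf, mike, sierra}

From (viii): foxtrot ∈ M.
(v): foxtrot ∉ C.
Suppose tango ∈ C: no assignment then satisfies all the clues, so tango ∉ C.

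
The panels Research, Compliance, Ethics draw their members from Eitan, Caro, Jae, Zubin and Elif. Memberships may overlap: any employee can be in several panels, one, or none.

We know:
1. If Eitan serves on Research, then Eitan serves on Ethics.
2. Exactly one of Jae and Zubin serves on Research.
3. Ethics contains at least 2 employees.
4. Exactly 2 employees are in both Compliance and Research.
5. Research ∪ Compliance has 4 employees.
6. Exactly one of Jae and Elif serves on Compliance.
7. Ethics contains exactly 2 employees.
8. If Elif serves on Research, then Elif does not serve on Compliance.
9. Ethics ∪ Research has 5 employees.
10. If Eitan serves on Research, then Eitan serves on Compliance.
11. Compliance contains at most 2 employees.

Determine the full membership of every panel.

Research = {Caro, Eitan, Elif, Jae}; Compliance = {Eitan, Jae}; Ethics = {Eitan, Zubin}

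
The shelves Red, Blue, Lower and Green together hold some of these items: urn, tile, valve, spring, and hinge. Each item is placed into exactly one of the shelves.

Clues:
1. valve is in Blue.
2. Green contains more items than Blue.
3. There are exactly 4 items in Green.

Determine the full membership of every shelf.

Red = {}; Blue = {valve}; Lower = {}; Green = {hinge, spring, tile, urn}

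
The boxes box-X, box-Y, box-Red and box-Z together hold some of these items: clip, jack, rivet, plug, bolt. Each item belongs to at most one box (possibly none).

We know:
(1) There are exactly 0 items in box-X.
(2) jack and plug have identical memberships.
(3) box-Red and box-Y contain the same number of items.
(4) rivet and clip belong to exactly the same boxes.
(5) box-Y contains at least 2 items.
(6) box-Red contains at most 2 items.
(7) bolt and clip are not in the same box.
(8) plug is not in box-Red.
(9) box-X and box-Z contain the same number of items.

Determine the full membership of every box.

box-X = {}; box-Y = {jack, plug}; box-Red = {clip, rivet}; box-Z = {}

From (8): plug ∉ box-Red.
(1): box-X already has 0, so the rest are out.
(2): jack matches plug: jack ∉ box-Red.
Suppose clip ∈ box-Y: no assignment then satisfies all the clues, so clip ∉ box-Y.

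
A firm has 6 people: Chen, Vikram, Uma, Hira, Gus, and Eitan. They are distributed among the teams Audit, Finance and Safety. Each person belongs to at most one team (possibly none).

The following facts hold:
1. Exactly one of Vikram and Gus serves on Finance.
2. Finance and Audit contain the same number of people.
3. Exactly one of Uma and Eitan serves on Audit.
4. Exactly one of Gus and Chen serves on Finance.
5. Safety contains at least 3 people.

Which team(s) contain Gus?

Gus: Finance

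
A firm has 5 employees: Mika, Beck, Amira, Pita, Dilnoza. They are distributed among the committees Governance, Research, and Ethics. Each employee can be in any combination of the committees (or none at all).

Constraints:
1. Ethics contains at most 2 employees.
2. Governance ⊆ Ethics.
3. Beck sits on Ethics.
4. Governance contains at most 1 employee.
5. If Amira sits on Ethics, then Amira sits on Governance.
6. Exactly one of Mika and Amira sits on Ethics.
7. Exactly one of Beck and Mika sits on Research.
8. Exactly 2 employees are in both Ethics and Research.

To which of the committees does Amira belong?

Amira: Ethics, Governance, Research

From (3): Beck ∈ Ethics.
Suppose Amira ∉ Governance: no assignment then satisfies all the clues, so Amira ∈ Governance.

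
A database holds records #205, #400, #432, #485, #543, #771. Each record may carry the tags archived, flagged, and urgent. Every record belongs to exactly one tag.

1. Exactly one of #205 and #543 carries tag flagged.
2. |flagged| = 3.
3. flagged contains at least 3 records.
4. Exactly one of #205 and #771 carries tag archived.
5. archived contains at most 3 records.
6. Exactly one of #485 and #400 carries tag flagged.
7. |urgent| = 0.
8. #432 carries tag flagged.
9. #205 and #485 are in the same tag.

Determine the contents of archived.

archived = {#400, #543, #771}

From (8): #432 ∈ flagged.
(7): urgent already has 0, so the rest are out.
Suppose #205 ∈ archived: no assignment then satisfies all the clues, so #205 ∉ archived.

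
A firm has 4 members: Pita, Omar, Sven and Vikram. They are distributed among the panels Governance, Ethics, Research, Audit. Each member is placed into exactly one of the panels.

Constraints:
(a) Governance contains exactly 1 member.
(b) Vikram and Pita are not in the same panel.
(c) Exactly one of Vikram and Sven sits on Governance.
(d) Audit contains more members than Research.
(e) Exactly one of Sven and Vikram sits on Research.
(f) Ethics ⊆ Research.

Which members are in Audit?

Audit = {Omar, Pita}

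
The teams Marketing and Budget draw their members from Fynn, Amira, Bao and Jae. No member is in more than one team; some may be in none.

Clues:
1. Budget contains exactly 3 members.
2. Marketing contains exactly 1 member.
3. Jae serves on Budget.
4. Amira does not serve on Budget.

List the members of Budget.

Budget = {Bao, Fynn, Jae}

From (3): Jae ∈ Budget.
From (4): Amira ∉ Budget.
(1): only 3 candidates remain for Budget, so all are in.
(2): only 1 candidates remain for Marketing, so all are in.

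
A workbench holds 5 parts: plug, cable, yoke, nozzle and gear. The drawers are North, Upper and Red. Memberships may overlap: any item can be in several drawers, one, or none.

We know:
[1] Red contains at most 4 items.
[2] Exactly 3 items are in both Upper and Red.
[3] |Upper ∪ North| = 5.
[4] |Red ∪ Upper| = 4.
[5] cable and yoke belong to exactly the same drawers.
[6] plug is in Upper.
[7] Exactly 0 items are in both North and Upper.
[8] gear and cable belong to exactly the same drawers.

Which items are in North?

North = {nozzle}

From (6): plug ∈ Upper.
Suppose plug ∈ North: no assignment then satisfies all the clues, so plug ∉ North.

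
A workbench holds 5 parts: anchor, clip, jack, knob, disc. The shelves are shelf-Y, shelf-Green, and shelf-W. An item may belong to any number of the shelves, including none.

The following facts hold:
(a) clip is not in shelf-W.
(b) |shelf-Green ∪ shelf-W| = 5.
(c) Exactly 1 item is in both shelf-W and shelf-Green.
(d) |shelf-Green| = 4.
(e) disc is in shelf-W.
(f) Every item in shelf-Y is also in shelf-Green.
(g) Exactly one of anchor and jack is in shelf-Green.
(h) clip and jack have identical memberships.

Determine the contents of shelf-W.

shelf-W = {anchor, disc}

From (a): clip ∉ shelf-W.
From (e): disc ∈ shelf-W.
(h): jack matches clip: jack ∉ shelf-W.
Suppose anchor ∉ shelf-W: no assignment then satisfies all the clues, so anchor ∈ shelf-W.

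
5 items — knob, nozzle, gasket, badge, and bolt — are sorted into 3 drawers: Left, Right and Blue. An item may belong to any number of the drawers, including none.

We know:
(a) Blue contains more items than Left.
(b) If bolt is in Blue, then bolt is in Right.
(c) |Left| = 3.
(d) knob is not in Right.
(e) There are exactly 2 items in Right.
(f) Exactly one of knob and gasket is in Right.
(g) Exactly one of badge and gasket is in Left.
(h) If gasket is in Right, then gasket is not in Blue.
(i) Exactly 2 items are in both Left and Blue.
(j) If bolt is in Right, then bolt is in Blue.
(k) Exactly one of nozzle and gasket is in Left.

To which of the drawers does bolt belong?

bolt: Blue, Left, Right

From (d): knob ∉ Right.
(f) (exactly one): gasket ∈ Right.
(h): gasket ∉ Blue.
Suppose bolt ∉ Left: no assignment then satisfies all the clues, so bolt ∈ Left.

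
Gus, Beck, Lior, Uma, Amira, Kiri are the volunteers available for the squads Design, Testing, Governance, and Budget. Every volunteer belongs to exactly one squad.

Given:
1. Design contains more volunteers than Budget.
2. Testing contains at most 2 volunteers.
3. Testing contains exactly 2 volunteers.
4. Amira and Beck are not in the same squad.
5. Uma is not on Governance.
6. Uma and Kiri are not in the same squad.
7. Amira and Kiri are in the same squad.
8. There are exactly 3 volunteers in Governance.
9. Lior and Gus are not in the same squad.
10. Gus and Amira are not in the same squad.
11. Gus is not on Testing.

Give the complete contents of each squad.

From (5): Uma ∉ Governance.
From (11): Gus ∉ Testing.
Suppose Gus ∉ Design: no assignment then satisfies all the clues, so Gus ∈ Design.

Design = {Gus}; Testing = {Beck, Uma}; Governance = {Amira, Kiri, Lior}; Budget = {}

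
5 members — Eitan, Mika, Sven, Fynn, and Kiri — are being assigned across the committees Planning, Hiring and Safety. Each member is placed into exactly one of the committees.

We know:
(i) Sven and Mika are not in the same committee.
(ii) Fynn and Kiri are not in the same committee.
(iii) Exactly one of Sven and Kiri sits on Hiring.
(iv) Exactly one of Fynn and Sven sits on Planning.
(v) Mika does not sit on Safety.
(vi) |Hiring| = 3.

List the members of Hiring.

From (v): Mika ∉ Safety.
Suppose Eitan ∉ Hiring: no assignment then satisfies all the clues, so Eitan ∈ Hiring.

Hiring = {Eitan, Kiri, Mika}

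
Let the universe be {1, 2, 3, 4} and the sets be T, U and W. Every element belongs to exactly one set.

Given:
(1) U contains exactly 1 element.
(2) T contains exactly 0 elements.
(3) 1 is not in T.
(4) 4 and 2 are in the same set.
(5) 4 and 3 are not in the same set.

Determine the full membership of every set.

T = {}; U = {3}; W = {1, 2, 4}

From (3): 1 ∉ T.
(2): T already has 0, so the rest are out.
Suppose 1 ∈ U: no assignment then satisfies all the clues, so 1 ∉ U.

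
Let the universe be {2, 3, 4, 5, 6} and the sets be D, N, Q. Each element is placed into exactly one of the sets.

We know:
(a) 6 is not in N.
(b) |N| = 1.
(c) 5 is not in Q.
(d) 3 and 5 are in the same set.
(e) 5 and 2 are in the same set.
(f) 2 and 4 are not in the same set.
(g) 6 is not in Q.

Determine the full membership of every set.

D = {2, 3, 5, 6}; N = {4}; Q = {}

From (a): 6 ∉ N.
From (c): 5 ∉ Q.
From (g): 6 ∉ Q.
(d): 3 matches 5: 3 ∉ Q.
(e): 2 matches 5: 2 ∉ Q.
Only one set left: 6 ∈ D.
Suppose 2 ∉ D: no assignment then satisfies all the clues, so 2 ∈ D.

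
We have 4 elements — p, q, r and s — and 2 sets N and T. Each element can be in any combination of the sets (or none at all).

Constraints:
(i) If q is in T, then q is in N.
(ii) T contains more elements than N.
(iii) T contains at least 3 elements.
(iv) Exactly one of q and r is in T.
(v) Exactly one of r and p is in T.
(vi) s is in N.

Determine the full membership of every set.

N = {q, s}; T = {p, q, s}

From (vi): s ∈ N.
Suppose p ∈ N: no assignment then satisfies all the clues, so p ∉ N.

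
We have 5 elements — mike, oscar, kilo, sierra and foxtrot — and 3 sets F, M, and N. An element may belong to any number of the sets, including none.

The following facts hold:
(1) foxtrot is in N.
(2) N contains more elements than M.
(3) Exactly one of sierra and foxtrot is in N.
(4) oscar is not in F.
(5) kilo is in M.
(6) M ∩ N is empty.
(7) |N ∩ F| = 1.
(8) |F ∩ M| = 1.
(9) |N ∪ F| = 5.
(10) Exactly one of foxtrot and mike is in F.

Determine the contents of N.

N = {foxtrot, mike, oscar}

From (1): foxtrot ∈ N.
From (4): oscar ∉ F.
From (5): kilo ∈ M.
(3) (exactly one): sierra ∉ N.
(6) (disjoint): kilo ∉ N.
(6) (disjoint): foxtrot ∉ M.
Suppose mike ∉ N: no assignment then satisfies all the clues, so mike ∈ N.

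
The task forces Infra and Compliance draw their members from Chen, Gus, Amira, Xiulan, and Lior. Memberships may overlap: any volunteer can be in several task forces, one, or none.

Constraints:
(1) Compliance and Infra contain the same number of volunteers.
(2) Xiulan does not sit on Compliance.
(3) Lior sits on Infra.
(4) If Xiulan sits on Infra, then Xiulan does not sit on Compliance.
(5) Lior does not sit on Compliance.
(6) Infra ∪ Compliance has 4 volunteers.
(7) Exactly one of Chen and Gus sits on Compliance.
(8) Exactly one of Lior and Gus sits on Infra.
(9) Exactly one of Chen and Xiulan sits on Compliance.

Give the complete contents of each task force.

Infra = {Lior, Xiulan}; Compliance = {Amira, Chen}

From (2): Xiulan ∉ Compliance.
From (3): Lior ∈ Infra.
From (5): Lior ∉ Compliance.
(8) (exactly one): Gus ∉ Infra.
(9) (exactly one): Chen ∈ Compliance.
(7) (exactly one): Gus ∉ Compliance.
Suppose Chen ∈ Infra: no assignment then satisfies all the clues, so Chen ∉ Infra.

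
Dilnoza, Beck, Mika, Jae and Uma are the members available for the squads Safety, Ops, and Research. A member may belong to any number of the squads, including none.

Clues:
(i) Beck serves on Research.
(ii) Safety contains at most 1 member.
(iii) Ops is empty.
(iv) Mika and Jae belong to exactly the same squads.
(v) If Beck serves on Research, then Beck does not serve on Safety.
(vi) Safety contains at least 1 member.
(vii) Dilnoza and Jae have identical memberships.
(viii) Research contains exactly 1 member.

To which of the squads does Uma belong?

From (i): Beck ∈ Research.
(iii): Ops already has 0, so the rest are out.
(v): Beck ∉ Safety.
(viii): Research already has 1, so the rest are out.
Suppose Uma ∉ Safety: no assignment then satisfies all the clues, so Uma ∈ Safety.

Uma: Safety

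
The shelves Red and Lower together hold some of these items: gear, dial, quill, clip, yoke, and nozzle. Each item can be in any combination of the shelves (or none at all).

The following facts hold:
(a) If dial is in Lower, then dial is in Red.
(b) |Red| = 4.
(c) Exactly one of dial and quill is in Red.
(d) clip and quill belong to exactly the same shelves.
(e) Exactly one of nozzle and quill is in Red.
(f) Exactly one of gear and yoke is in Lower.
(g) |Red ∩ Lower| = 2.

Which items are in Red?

Red = {dial, gear, nozzle, yoke}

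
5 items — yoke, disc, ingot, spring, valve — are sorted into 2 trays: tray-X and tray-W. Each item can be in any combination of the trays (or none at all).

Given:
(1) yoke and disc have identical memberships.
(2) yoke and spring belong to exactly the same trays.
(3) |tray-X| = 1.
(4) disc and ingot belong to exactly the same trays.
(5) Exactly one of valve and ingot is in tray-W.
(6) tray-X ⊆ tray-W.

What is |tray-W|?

1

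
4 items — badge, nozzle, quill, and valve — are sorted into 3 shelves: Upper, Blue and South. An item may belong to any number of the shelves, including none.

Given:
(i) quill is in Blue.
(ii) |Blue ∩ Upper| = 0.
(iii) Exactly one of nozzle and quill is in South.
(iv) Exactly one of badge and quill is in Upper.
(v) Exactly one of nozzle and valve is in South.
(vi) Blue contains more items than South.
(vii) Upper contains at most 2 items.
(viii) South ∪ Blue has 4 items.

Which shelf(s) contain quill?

quill: Blue

From (i): quill ∈ Blue.
Suppose quill ∈ Upper: no assignment then satisfies all the clues, so quill ∉ Upper.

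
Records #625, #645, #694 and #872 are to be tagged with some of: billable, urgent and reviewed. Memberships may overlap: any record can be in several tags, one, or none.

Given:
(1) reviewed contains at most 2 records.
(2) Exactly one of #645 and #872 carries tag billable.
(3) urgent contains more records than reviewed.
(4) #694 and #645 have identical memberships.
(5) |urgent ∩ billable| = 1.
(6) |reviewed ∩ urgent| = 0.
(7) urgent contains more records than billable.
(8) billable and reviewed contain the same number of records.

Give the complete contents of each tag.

billable = {#872}; urgent = {#645, #694, #872}; reviewed = {#625}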